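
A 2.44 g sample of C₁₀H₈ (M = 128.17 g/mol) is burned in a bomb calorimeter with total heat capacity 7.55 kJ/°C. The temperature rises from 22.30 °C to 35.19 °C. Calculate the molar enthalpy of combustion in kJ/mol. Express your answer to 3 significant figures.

ΔH = -5110 kJ/mol

ΔT = 35.19 − 22.30 = 12.89 °C
q_cal = C_cal × ΔT = 7.55 × 12.89 = 97.3195 kJ
n = 2.44 / 128.17 = 0.01904 mol
q_rxn = −q_cal = -97.3195 kJ
ΔH = -97.3195 / 0.01904 = -5111 kJ/mol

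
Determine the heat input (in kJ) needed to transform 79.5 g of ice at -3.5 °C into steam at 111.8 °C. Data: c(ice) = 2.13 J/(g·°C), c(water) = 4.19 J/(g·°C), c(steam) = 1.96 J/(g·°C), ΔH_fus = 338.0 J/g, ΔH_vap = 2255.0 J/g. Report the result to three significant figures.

q1 (heat ice -3.5→0.0 °C): 79.5 × 2.13 × 3.5 = 593 J
q2 (melt at 0 °C): 79.5 × 338.0 = 26871 J
q3 (heat water 0.0→100.0 °C): 79.5 × 4.19 × 100.0 = 33311 J
q4 (vaporize at 100 °C): 79.5 × 2255.0 = 179273 J
q5 (heat steam 100.0→111.8 °C): 79.5 × 1.96 × 11.8 = 1839 J
Total: 593 + 26871 + 33311 + 179273 + 1839 = 241887 J = 242 kJ

q = 242 kJ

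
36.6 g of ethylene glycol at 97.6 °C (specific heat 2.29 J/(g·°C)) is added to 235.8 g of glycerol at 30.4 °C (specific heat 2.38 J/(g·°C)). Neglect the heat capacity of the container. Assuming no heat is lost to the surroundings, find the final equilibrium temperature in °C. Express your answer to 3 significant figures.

T_f = 39.1 °C

Heat lost by ethylene glycol = heat gained by glycerol.
(36.6)(2.29)(97.6 − T) = (235.8)(2.38)(T − 30.4)
83.814 (97.6 − T) = 561.204 (T − 30.4)
8180.2 − 83.814 T = 561.204 T − 17061
25241.2 = 645.018 T
T = 39.13 °C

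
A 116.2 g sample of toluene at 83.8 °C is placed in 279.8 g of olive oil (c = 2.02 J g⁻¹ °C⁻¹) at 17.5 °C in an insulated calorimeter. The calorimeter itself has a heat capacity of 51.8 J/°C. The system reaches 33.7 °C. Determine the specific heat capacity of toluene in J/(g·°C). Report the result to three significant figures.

q_gained = (279.8 × 2.02 + 51.8) × (33.7 − 17.5) = 9995 J
q_lost = 116.2 × c × (83.8 − 33.7) = 5821.62 c
Set equal: c = 9995 / 5821.62 = 1.72 J/(g·°C)

c = 1.72 J/(g·°C)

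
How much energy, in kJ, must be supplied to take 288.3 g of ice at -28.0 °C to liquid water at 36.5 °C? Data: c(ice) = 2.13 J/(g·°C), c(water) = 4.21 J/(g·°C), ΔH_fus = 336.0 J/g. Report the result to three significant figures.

q = 158 kJ

q1 (heat ice -28.0→0.0 °C): 288.3 × 2.13 × 28.0 = 17194 J
q2 (melt at 0 °C): 288.3 × 336.0 = 96869 J
q3 (heat water 0.0→36.5 °C): 288.3 × 4.21 × 36.5 = 44302 J
Total: 17194 + 96869 + 44302 = 158365 J = 158 kJ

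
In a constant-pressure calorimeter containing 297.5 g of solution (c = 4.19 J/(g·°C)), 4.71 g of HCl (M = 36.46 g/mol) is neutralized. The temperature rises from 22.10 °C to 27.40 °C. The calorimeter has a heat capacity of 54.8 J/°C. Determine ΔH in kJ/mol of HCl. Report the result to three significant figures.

ΔH = -53.4 kJ/mol

|ΔT| = |27.40 − 22.10| = 5.30 °C
|q_surr| = (297.5 × 4.19 + 54.8) × 5.30 = 1301.325 × 5.30 = 6897 J
n(HCl) = 4.71 / 36.46 = 0.1292 mol
Temperature rose, so q_rxn = −|q_surr| = -6.897 kJ
ΔH = q_rxn / n = -53.38 kJ/mol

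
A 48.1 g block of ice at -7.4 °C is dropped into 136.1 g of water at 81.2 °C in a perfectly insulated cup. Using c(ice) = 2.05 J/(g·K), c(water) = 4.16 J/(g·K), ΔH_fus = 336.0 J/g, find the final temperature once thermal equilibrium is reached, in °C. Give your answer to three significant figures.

T_f = 38.0 °C

Heat to bring ice to 0 °C and melt it: q₁ = 48.1×2.05×7.4 + 48.1×336.0 = 16891 J
Heat the water can supply cooling to 0 °C: 136.1×4.16×81.2 = 45973.5 J > q₁, so all ice melts.
Energy balance: 136.1×4.16×(81.2 − T) = 16891 + 48.1×4.16×(T − 0)
566.176(81.2 − T) = 16891 + 200.096 T
45973.5 − 16891 = 766.272 T
T = 29082.5 / 766.272 = 37.95 °C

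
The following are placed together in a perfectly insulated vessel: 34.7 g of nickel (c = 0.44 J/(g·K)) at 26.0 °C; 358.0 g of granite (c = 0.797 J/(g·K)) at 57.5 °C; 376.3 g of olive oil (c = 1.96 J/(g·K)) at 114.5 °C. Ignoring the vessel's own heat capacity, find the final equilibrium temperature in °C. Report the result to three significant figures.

Σ mᵢcᵢ(T − Tᵢ) = 0  ⇒  T = Σ mᵢcᵢTᵢ / Σ mᵢcᵢ
Σ mᵢcᵢ = 34.7×0.44 + 358.0×0.797 + 376.3×1.96 = 1038.142
Σ mᵢcᵢTᵢ = 15.268×26.0 + 285.326×57.5 + 737.548×114.5 = 101250
T = 101250 / 1038.142 = 97.53 °C

T_f = 97.5 °C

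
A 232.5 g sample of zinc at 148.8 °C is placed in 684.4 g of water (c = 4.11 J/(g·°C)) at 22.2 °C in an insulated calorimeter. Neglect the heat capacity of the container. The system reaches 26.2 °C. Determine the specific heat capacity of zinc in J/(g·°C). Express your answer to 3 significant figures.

c = 0.395 J/(g·°C)

q_gained = (684.4 × 4.11) × (26.2 − 22.2) = 11250 J
q_lost = 232.5 × c × (148.8 − 26.2) = 28504.5 c
Set equal: c = 11250 / 28504.5 = 0.395 J/(g·°C)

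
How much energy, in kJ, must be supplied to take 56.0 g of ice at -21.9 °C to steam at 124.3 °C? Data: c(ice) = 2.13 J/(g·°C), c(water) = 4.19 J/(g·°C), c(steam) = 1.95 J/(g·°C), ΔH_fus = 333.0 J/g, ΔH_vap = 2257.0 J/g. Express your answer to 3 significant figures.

q = 174 kJ

q1 (heat ice -21.9→0.0 °C): 56.0 × 2.13 × 21.9 = 2612 J
q2 (melt at 0 °C): 56.0 × 333.0 = 18648 J
q3 (heat water 0.0→100.0 °C): 56.0 × 4.19 × 100.0 = 23464 J
q4 (vaporize at 100 °C): 56.0 × 2257.0 = 126392 J
q5 (heat steam 100.0→124.3 °C): 56.0 × 1.95 × 24.3 = 2654 J
Total: 2612 + 18648 + 23464 + 126392 + 2654 = 173770 J = 174 kJ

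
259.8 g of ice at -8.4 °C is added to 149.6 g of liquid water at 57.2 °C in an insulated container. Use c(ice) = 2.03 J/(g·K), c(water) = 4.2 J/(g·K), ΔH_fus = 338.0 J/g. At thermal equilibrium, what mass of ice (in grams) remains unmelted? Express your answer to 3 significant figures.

m_ice remaining = 167 g

Heat to warm all ice to 0 °C: 259.8×2.03×8.4 = 4430.1 J
Heat released by water cooling to 0 °C: 149.6×4.2×57.2 = 35940 J
35940 J < 4430.1 + 259.8×338.0 = 92242.5 J, so not all ice melts; final T = 0 °C.
Heat left for melting: 35940 − 4430.1 = 31509.9 J
Mass melted = 31509.9 / 338.0 = 93.22 g
Ice remaining = 259.8 − 93.22 = 166.58 g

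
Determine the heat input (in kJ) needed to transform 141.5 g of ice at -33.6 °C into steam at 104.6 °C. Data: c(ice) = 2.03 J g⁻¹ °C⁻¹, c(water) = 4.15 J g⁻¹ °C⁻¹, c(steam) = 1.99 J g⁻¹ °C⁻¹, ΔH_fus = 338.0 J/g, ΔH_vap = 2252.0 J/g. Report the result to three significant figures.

q = 436 kJ

q1 (heat ice -33.6→0.0 °C): 141.5 × 2.03 × 33.6 = 9651 J
q2 (melt at 0 °C): 141.5 × 338.0 = 47827 J
q3 (heat water 0.0→100.0 °C): 141.5 × 4.15 × 100.0 = 58723 J
q4 (vaporize at 100 °C): 141.5 × 2252.0 = 318658 J
q5 (heat steam 100.0→104.6 °C): 141.5 × 1.99 × 4.6 = 1295 J
Total: 9651 + 47827 + 58723 + 318658 + 1295 = 436154 J = 436 kJ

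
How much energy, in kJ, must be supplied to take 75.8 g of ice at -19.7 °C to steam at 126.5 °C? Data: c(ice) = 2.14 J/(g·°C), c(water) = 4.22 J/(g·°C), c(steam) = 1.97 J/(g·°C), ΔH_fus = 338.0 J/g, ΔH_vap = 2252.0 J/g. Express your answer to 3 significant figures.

q1 (heat ice -19.7→0.0 °C): 75.8 × 2.14 × 19.7 = 3196 J
q2 (melt at 0 °C): 75.8 × 338.0 = 25620 J
q3 (heat water 0.0→100.0 °C): 75.8 × 4.22 × 100.0 = 31988 J
q4 (vaporize at 100 °C): 75.8 × 2252.0 = 170702 J
q5 (heat steam 100.0→126.5 °C): 75.8 × 1.97 × 26.5 = 3957 J
Total: 3196 + 25620 + 31988 + 170702 + 3957 = 235463 J = 235 kJ

q = 235 kJ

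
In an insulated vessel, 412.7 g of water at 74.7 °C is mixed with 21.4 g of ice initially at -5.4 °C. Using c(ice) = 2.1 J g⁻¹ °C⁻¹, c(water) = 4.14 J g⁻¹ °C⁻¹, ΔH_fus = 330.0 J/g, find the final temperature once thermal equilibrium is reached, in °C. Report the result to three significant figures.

Heat to bring ice to 0 °C and melt it: q₁ = 21.4×2.1×5.4 + 21.4×330.0 = 7304.7 J
Heat the water can supply cooling to 0 °C: 412.7×4.14×74.7 = 127631 J > q₁, so all ice melts.
Energy balance: 412.7×4.14×(74.7 − T) = 7304.7 + 21.4×4.14×(T − 0)
1708.578(74.7 − T) = 7304.7 + 88.596 T
127631 − 7304.7 = 1797.174 T
T = 120326.3 / 1797.174 = 66.95 °C

T_f = 67.0 °C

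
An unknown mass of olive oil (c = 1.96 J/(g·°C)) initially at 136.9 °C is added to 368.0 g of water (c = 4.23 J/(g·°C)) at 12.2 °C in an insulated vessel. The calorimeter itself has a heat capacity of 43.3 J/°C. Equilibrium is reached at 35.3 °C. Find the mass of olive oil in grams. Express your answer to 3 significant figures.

q_gained = (368.0 × 4.23 + 43.3) × (35.3 − 12.2) = 36960 J
q_lost = m × 1.96 × (136.9 − 35.3) = 199.136 m
m = 36960 / 199.136 = 186 g

m = 186 g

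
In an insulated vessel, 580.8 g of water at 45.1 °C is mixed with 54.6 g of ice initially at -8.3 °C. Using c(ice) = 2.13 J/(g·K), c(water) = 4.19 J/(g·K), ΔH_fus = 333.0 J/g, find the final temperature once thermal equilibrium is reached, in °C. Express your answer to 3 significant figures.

Heat to bring ice to 0 °C and melt it: q₁ = 54.6×2.13×8.3 + 54.6×333.0 = 19147 J
Heat the water can supply cooling to 0 °C: 580.8×4.19×45.1 = 109753 J > q₁, so all ice melts.
Energy balance: 580.8×4.19×(45.1 − T) = 19147 + 54.6×4.19×(T − 0)
2433.552(45.1 − T) = 19147 + 228.774 T
109753 − 19147 = 2662.326 T
T = 90606 / 2662.326 = 34.03 °C

T_f = 34.0 °C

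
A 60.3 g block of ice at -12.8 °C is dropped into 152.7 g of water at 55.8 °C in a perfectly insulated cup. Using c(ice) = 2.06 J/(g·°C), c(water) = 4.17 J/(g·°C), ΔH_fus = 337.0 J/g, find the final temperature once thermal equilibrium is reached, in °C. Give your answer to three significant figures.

T_f = 15.3 °C

Heat to bring ice to 0 °C and melt it: q₁ = 60.3×2.06×12.8 + 60.3×337.0 = 21911 J
Heat the water can supply cooling to 0 °C: 152.7×4.17×55.8 = 35531.2 J > q₁, so all ice melts.
Energy balance: 152.7×4.17×(55.8 − T) = 21911 + 60.3×4.17×(T − 0)
636.759(55.8 − T) = 21911 + 251.451 T
35531.2 − 21911 = 888.210 T
T = 13620.2 / 888.210 = 15.33 °C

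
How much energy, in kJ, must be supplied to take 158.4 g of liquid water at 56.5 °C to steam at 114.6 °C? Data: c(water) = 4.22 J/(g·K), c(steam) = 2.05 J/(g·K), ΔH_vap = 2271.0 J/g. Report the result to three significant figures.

q1 (heat water 56.5→100.0 °C): 158.4 × 4.22 × 43.5 = 29077 J
q2 (vaporize at 100 °C): 158.4 × 2271.0 = 359726 J
q3 (heat steam 100.0→114.6 °C): 158.4 × 2.05 × 14.6 = 4741 J
Total: 29077 + 359726 + 4741 = 393544 J = 394 kJ

q = 394 kJ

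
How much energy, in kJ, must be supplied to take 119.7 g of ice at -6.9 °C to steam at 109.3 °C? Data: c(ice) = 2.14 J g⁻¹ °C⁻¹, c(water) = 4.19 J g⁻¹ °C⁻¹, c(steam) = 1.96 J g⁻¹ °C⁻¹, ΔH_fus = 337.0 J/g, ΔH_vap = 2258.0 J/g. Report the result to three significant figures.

q1 (heat ice -6.9→0.0 °C): 119.7 × 2.14 × 6.9 = 1767 J
q2 (melt at 0 °C): 119.7 × 337.0 = 40339 J
q3 (heat water 0.0→100.0 °C): 119.7 × 4.19 × 100.0 = 50154 J
q4 (vaporize at 100 °C): 119.7 × 2258.0 = 270283 J
q5 (heat steam 100.0→109.3 °C): 119.7 × 1.96 × 9.3 = 2182 J
Total: 1767 + 40339 + 50154 + 270283 + 2182 = 364725 J = 365 kJ

q = 365 kJ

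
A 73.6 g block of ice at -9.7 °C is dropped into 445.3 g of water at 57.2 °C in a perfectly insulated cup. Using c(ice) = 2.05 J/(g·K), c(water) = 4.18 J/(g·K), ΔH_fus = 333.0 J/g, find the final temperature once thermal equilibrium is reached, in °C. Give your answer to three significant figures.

T_f = 37.1 °C

Heat to bring ice to 0 °C and melt it: q₁ = 73.6×2.05×9.7 + 73.6×333.0 = 25972 J
Heat the water can supply cooling to 0 °C: 445.3×4.18×57.2 = 106469 J > q₁, so all ice melts.
Energy balance: 445.3×4.18×(57.2 − T) = 25972 + 73.6×4.18×(T − 0)
1861.354(57.2 − T) = 25972 + 307.648 T
106469 − 25972 = 2169.002 T
T = 80497 / 2169.002 = 37.11 °C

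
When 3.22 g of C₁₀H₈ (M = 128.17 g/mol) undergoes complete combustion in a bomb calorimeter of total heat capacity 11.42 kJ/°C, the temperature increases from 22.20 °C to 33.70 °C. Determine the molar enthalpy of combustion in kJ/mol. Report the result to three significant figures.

ΔH = -5230 kJ/mol

ΔT = 33.70 − 22.20 = 11.50 °C
q_cal = C_cal × ΔT = 11.42 × 11.50 = 131.33 kJ
n = 3.22 / 128.17 = 0.02512 mol
q_rxn = −q_cal = -131.33 kJ
ΔH = -131.33 / 0.02512 = -5228 kJ/mol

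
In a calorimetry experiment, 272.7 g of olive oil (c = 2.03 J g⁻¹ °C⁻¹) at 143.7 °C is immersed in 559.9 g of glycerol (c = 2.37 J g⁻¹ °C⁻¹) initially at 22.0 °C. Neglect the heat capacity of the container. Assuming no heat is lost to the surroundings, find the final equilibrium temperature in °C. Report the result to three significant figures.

Heat lost by olive oil = heat gained by glycerol.
(272.7)(2.03)(143.7 − T) = (559.9)(2.37)(T − 22.0)
553.581 (143.7 − T) = 1326.963 (T − 22.0)
79550 − 553.581 T = 1326.963 T − 29193
108743 = 1880.544 T
T = 57.83 °C

T_f = 57.8 °C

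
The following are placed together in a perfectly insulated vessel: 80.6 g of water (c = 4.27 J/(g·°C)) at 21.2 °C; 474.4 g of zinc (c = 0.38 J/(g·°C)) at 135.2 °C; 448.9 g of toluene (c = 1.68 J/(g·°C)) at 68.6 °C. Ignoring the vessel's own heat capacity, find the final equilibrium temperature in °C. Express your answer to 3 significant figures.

T_f = 65.2 °C

Σ mᵢcᵢ(T − Tᵢ) = 0  ⇒  T = Σ mᵢcᵢTᵢ / Σ mᵢcᵢ
Σ mᵢcᵢ = 80.6×4.27 + 474.4×0.38 + 448.9×1.68 = 1278.586
Σ mᵢcᵢTᵢ = 344.162×21.2 + 180.272×135.2 + 754.152×68.6 = 83404
T = 83404 / 1278.586 = 65.23 °C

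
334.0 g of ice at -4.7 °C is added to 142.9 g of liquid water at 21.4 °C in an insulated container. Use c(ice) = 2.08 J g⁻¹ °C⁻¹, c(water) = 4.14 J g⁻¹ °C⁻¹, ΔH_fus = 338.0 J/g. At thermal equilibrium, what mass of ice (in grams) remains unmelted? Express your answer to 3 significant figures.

m_ice remaining = 306 g

Heat to warm all ice to 0 °C: 334.0×2.08×4.7 = 3265.2 J
Heat released by water cooling to 0 °C: 142.9×4.14×21.4 = 12660 J
12660 J < 3265.2 + 334.0×338.0 = 116157.2 J, so not all ice melts; final T = 0 °C.
Heat left for melting: 12660 − 3265.2 = 9394.8 J
Mass melted = 9394.8 / 338.0 = 27.80 g
Ice remaining = 334.0 − 27.80 = 306.20 g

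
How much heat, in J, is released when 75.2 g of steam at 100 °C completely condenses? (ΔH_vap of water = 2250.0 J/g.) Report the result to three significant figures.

q = 169000 J

q = m × ΔH_vap = 75.2 × 2250.0 = 169200 J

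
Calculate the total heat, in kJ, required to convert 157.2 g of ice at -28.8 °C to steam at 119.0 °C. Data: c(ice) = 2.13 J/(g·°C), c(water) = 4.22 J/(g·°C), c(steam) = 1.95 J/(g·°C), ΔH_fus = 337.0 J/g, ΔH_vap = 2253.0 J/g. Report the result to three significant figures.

q1 (heat ice -28.8→0.0 °C): 157.2 × 2.13 × 28.8 = 9643 J
q2 (melt at 0 °C): 157.2 × 337.0 = 52976 J
q3 (heat water 0.0→100.0 °C): 157.2 × 4.22 × 100.0 = 66338 J
q4 (vaporize at 100 °C): 157.2 × 2253.0 = 354172 J
q5 (heat steam 100.0→119.0 °C): 157.2 × 1.95 × 19.0 = 5824 J
Total: 9643 + 52976 + 66338 + 354172 + 5824 = 488953 J = 489 kJ

q = 489 kJ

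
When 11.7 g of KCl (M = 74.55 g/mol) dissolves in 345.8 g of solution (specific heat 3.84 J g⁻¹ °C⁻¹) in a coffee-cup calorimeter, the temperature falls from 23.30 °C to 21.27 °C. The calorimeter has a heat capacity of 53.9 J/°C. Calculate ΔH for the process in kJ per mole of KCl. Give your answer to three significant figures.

|ΔT| = |21.27 − 23.30| = 2.03 °C
|q_surr| = (345.8 × 3.84 + 53.9) × 2.03 = 1381.772 × 2.03 = 2805 J
n(KCl) = 11.7 / 74.55 = 0.1569 mol
Temperature fell, so q_rxn = +|q_surr| = 2.805 kJ
ΔH = q_rxn / n = 17.88 kJ/mol

ΔH = 17.9 kJ/mol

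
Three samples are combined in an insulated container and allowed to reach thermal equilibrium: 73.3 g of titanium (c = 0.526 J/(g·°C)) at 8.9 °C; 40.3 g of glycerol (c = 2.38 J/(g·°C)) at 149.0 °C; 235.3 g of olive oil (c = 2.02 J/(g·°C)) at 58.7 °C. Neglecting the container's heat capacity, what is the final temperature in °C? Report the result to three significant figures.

Σ mᵢcᵢ(T − Tᵢ) = 0  ⇒  T = Σ mᵢcᵢTᵢ / Σ mᵢcᵢ
Σ mᵢcᵢ = 73.3×0.526 + 40.3×2.38 + 235.3×2.02 = 609.7758
Σ mᵢcᵢTᵢ = 38.5558×8.9 + 95.914×149.0 + 475.306×58.7 = 42535
T = 42535 / 609.7758 = 69.76 °C

T_f = 69.8 °C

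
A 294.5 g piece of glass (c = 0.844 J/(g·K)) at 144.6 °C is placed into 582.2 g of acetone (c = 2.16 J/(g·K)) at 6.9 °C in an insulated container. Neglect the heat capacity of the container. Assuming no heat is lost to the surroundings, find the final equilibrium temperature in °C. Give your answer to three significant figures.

Heat lost by glass = heat gained by acetone.
(294.5)(0.844)(144.6 − T) = (582.2)(2.16)(T − 6.9)
248.558 (144.6 − T) = 1257.552 (T − 6.9)
35941 − 248.558 T = 1257.552 T − 8677.1
44618.1 = 1506.110 T
T = 29.62 °C

T_f = 29.6 °C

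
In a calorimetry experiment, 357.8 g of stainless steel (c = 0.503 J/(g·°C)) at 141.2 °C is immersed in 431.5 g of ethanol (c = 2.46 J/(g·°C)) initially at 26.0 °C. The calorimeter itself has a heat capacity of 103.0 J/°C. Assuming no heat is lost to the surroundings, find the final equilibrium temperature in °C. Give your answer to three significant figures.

Heat lost by stainless steel = heat gained by ethanol + calorimeter.
(357.8)(0.503)(141.2 − T) = [(431.5)(2.46) + 103.0](T − 26.0)
179.9734 (141.2 − T) = 1164.49 (T − 26.0)
25412 − 179.9734 T = 1164.49 T − 30277
55689 = 1344.4634 T
T = 41.42 °C

T_f = 41.4 °C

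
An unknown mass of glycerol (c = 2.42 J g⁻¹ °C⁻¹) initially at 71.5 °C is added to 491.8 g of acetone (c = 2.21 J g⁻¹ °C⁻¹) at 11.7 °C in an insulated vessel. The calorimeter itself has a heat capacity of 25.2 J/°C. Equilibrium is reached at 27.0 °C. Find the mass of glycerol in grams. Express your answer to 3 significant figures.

m = 158 g

q_gained = (491.8 × 2.21 + 25.2) × (27.0 − 11.7) = 17010 J
q_lost = m × 2.42 × (71.5 − 27.0) = 107.69 m
m = 17010 / 107.69 = 158 g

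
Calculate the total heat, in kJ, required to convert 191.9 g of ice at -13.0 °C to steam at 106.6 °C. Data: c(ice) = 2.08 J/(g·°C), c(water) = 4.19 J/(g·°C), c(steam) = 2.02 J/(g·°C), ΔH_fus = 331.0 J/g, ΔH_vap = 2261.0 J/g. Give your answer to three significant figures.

q = 586 kJ

q1 (heat ice -13.0→0.0 °C): 191.9 × 2.08 × 13.0 = 5189 J
q2 (melt at 0 °C): 191.9 × 331.0 = 63519 J
q3 (heat water 0.0→100.0 °C): 191.9 × 4.19 × 100.0 = 80406 J
q4 (vaporize at 100 °C): 191.9 × 2261.0 = 433886 J
q5 (heat steam 100.0→106.6 °C): 191.9 × 2.02 × 6.6 = 2558 J
Total: 5189 + 63519 + 80406 + 433886 + 2558 = 585558 J = 586 kJ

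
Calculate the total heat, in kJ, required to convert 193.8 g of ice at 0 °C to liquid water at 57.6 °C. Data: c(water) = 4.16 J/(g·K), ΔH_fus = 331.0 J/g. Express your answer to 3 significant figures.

q = 111 kJ

q1 (melt at 0 °C): 193.8 × 331.0 = 64148 J
q2 (heat water 0.0→57.6 °C): 193.8 × 4.16 × 57.6 = 46438 J
Total: 64148 + 46438 = 110586 J = 111 kJ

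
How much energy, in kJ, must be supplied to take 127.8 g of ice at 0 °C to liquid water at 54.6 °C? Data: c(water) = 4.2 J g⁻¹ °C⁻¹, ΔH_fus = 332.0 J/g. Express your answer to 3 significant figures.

q = 71.7 kJ

q1 (melt at 0 °C): 127.8 × 332.0 = 42430 J
q2 (heat water 0.0→54.6 °C): 127.8 × 4.2 × 54.6 = 29307 J
Total: 42430 + 29307 = 71737 J = 71.7 kJ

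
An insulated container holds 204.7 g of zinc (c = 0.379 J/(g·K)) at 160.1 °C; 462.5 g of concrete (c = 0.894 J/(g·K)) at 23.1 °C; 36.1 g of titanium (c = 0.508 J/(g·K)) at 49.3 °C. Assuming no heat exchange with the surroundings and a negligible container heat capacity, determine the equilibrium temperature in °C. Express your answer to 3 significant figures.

Σ mᵢcᵢ(T − Tᵢ) = 0  ⇒  T = Σ mᵢcᵢTᵢ / Σ mᵢcᵢ
Σ mᵢcᵢ = 204.7×0.379 + 462.5×0.894 + 36.1×0.508 = 509.3951
Σ mᵢcᵢTᵢ = 77.5813×160.1 + 413.475×23.1 + 18.3388×49.3 = 22876
T = 22876 / 509.3951 = 44.91 °C

T_f = 44.9 °C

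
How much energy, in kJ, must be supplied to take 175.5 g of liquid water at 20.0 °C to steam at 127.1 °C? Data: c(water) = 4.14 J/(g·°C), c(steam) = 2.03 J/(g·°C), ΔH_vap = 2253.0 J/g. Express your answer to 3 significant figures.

q = 463 kJ

q1 (heat water 20.0→100.0 °C): 175.5 × 4.14 × 80.0 = 58126 J
q2 (vaporize at 100 °C): 175.5 × 2253.0 = 395402 J
q3 (heat steam 100.0→127.1 °C): 175.5 × 2.03 × 27.1 = 9655 J
Total: 58126 + 395402 + 9655 = 463183 J = 463 kJ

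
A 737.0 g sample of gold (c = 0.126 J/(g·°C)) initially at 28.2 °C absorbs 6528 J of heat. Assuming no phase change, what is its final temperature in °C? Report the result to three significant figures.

T_f = 98.5 °C

ΔT = q / (m c) = 6528 / (737.0 × 0.126) = 70.30 °C
T_f = 28.2 + 70.30 = 98.50 °C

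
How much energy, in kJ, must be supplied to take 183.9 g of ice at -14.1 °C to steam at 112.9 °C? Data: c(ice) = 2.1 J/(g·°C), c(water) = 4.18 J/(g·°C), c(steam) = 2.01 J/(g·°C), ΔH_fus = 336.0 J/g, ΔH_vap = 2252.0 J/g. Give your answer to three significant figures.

q1 (heat ice -14.1→0.0 °C): 183.9 × 2.1 × 14.1 = 5445 J
q2 (melt at 0 °C): 183.9 × 336.0 = 61790 J
q3 (heat water 0.0→100.0 °C): 183.9 × 4.18 × 100.0 = 76870 J
q4 (vaporize at 100 °C): 183.9 × 2252.0 = 414143 J
q5 (heat steam 100.0→112.9 °C): 183.9 × 2.01 × 12.9 = 4768 J
Total: 5445 + 61790 + 76870 + 414143 + 4768 = 563016 J = 563 kJ

q = 563 kJ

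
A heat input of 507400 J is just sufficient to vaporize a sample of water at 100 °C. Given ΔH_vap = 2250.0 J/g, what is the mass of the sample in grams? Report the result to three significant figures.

m = q / ΔH_vap = 507400 J / 2250.0 J/g = 226 g

m = 226 g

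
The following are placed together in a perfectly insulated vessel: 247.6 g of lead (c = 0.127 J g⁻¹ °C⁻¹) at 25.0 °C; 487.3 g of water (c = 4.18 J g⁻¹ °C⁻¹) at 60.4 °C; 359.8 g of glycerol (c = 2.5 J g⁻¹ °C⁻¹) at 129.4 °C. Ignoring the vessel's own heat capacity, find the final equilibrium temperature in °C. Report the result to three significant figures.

Σ mᵢcᵢ(T − Tᵢ) = 0  ⇒  T = Σ mᵢcᵢTᵢ / Σ mᵢcᵢ
Σ mᵢcᵢ = 247.6×0.127 + 487.3×4.18 + 359.8×2.5 = 2967.8592
Σ mᵢcᵢTᵢ = 31.4452×25.0 + 2036.914×60.4 + 899.5×129.4 = 240210
T = 240210 / 2967.8592 = 80.94 °C

T_f = 80.9 °C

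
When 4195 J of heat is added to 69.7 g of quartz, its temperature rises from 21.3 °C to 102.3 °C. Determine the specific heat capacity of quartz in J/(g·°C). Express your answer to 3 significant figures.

c = q / (m ΔT) = 4195 / (69.7 × 81.0)
c = 4195 / 5645.7 = 0.743 J/(g·°C)

c = 0.743 J/(g·°C)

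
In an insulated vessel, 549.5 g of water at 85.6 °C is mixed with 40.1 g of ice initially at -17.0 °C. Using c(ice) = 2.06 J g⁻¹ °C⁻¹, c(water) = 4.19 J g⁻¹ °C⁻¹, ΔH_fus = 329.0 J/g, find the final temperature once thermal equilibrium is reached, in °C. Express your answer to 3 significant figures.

T_f = 73.9 °C

Heat to bring ice to 0 °C and melt it: q₁ = 40.1×2.06×17.0 + 40.1×329.0 = 14597 J
Heat the water can supply cooling to 0 °C: 549.5×4.19×85.6 = 197086 J > q₁, so all ice melts.
Energy balance: 549.5×4.19×(85.6 − T) = 14597 + 40.1×4.19×(T − 0)
2302.405(85.6 − T) = 14597 + 168.019 T
197086 − 14597 = 2470.424 T
T = 182489 / 2470.424 = 73.87 °C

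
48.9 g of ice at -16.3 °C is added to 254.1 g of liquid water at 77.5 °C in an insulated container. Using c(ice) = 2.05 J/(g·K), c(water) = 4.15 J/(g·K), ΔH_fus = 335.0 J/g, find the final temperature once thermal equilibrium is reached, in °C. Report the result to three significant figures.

T_f = 50.7 °C

Heat to bring ice to 0 °C and melt it: q₁ = 48.9×2.05×16.3 + 48.9×335.0 = 18015 J
Heat the water can supply cooling to 0 °C: 254.1×4.15×77.5 = 81724.9 J > q₁, so all ice melts.
Energy balance: 254.1×4.15×(77.5 − T) = 18015 + 48.9×4.15×(T − 0)
1054.515(77.5 − T) = 18015 + 202.935 T
81724.9 − 18015 = 1257.450 T
T = 63709.9 / 1257.450 = 50.67 °C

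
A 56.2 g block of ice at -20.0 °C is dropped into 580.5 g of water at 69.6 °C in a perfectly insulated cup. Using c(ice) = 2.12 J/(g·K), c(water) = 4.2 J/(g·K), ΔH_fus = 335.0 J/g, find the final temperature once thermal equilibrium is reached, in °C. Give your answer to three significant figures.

T_f = 55.5 °C

Heat to bring ice to 0 °C and melt it: q₁ = 56.2×2.12×20.0 + 56.2×335.0 = 21210 J
Heat the water can supply cooling to 0 °C: 580.5×4.2×69.6 = 169692 J > q₁, so all ice melts.
Energy balance: 580.5×4.2×(69.6 − T) = 21210 + 56.2×4.2×(T − 0)
2438.1(69.6 − T) = 21210 + 236.04 T
169692 − 21210 = 2674.14 T
T = 148482 / 2674.14 = 55.53 °C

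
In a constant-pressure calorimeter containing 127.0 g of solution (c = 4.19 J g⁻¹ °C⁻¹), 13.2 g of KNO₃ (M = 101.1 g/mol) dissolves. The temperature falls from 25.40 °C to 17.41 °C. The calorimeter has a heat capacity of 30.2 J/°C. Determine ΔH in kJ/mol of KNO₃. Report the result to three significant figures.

ΔH = 34.4 kJ/mol

|ΔT| = |17.41 − 25.40| = 7.99 °C
|q_surr| = (127.0 × 4.19 + 30.2) × 7.99 = 562.33 × 7.99 = 4493 J
n(KNO₃) = 13.2 / 101.1 = 0.1306 mol
Temperature fell, so q_rxn = +|q_surr| = 4.493 kJ
ΔH = q_rxn / n = 34.40 kJ/mol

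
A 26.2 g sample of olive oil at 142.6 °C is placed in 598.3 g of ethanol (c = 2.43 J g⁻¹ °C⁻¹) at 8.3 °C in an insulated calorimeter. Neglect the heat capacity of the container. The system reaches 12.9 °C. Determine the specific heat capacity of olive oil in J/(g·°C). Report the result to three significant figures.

c = 1.97 J/(g·°C)

q_gained = (598.3 × 2.43) × (12.9 − 8.3) = 6688 J
q_lost = 26.2 × c × (142.6 − 12.9) = 3398.14 c
Set equal: c = 6688 / 3398.14 = 1.97 J/(g·°C)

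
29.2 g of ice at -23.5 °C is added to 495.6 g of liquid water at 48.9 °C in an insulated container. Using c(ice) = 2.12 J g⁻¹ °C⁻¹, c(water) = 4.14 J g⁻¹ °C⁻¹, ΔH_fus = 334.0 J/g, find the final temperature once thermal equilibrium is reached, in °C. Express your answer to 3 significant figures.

Heat to bring ice to 0 °C and melt it: q₁ = 29.2×2.12×23.5 + 29.2×334.0 = 11208 J
Heat the water can supply cooling to 0 °C: 495.6×4.14×48.9 = 100332 J > q₁, so all ice melts.
Energy balance: 495.6×4.14×(48.9 − T) = 11208 + 29.2×4.14×(T − 0)
2051.784(48.9 − T) = 11208 + 120.888 T
100332 − 11208 = 2172.672 T
T = 89124 / 2172.672 = 41.02 °C

T_f = 41.0 °C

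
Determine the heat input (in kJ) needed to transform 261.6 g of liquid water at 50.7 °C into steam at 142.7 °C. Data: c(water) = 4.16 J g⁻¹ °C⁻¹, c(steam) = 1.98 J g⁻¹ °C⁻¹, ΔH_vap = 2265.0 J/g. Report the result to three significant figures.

q1 (heat water 50.7→100.0 °C): 261.6 × 4.16 × 49.3 = 53651 J
q2 (vaporize at 100 °C): 261.6 × 2265.0 = 592524 J
q3 (heat steam 100.0→142.7 °C): 261.6 × 1.98 × 42.7 = 22117 J
Total: 53651 + 592524 + 22117 = 668292 J = 668 kJ

q = 668 kJ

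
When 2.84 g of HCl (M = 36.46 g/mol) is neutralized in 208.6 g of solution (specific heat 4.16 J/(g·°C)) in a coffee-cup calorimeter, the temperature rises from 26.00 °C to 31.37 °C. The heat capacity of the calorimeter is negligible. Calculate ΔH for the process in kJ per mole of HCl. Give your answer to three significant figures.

|ΔT| = |31.37 − 26.00| = 5.37 °C
|q_surr| = (208.6 × 4.16) × 5.37 = 867.776 × 5.37 = 4660 J
n(HCl) = 2.84 / 36.46 = 0.07789 mol
Temperature rose, so q_rxn = −|q_surr| = -4.660 kJ
ΔH = q_rxn / n = -59.83 kJ/mol

ΔH = -59.8 kJ/mol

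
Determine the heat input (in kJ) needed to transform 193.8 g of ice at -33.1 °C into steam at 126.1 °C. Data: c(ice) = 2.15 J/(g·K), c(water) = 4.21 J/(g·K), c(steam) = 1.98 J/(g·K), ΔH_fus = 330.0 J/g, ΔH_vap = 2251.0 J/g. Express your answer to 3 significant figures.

q = 606 kJ

q1 (heat ice -33.1→0.0 °C): 193.8 × 2.15 × 33.1 = 13792 J
q2 (melt at 0 °C): 193.8 × 330.0 = 63954 J
q3 (heat water 0.0→100.0 °C): 193.8 × 4.21 × 100.0 = 81590 J
q4 (vaporize at 100 °C): 193.8 × 2251.0 = 436244 J
q5 (heat steam 100.0→126.1 °C): 193.8 × 1.98 × 26.1 = 10015 J
Total: 13792 + 63954 + 81590 + 436244 + 10015 = 605595 J = 606 kJ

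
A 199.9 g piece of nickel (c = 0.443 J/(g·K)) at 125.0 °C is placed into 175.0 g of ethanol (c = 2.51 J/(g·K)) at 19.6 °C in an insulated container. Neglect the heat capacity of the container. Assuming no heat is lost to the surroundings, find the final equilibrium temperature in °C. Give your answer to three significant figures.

Heat lost by nickel = heat gained by ethanol.
(199.9)(0.443)(125.0 − T) = (175.0)(2.51)(T − 19.6)
88.5557 (125.0 − T) = 439.25 (T − 19.6)
11069 − 88.5557 T = 439.25 T − 8609.3
19678.3 = 527.8057 T
T = 37.28 °C

T_f = 37.3 °C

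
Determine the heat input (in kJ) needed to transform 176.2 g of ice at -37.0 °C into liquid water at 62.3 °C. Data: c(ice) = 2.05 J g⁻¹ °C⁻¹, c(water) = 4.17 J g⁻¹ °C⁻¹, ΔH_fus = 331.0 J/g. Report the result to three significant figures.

q1 (heat ice -37.0→0.0 °C): 176.2 × 2.05 × 37.0 = 13365 J
q2 (melt at 0 °C): 176.2 × 331.0 = 58322 J
q3 (heat water 0.0→62.3 °C): 176.2 × 4.17 × 62.3 = 45775 J
Total: 13365 + 58322 + 45775 = 117462 J = 117 kJ

q = 117 kJ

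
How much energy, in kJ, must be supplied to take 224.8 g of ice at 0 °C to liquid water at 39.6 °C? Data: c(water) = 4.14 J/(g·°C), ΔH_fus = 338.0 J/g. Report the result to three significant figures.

q = 113 kJ

q1 (melt at 0 °C): 224.8 × 338.0 = 75982 J
q2 (heat water 0.0→39.6 °C): 224.8 × 4.14 × 39.6 = 36855 J
Total: 75982 + 36855 = 112837 J = 113 kJ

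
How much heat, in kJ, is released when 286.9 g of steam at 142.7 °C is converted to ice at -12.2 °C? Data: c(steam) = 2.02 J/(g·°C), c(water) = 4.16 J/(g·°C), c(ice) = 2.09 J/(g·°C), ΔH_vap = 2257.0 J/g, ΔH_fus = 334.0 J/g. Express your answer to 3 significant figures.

q1 (cool steam 142.7→100 °C): 286.9 × 2.02 × 42.7 = 24746 J
q2 (condense at 100 °C): 286.9 × 2257.0 = 647533 J
q3 (cool water 100→0 °C): 286.9 × 4.16 × 100.0 = 119350 J
q4 (freeze at 0 °C): 286.9 × 334.0 = 95825 J
q5 (cool ice 0→-12.2 °C): 286.9 × 2.09 × 12.2 = 7315 J
Total: 24746 + 647533 + 119350 + 95825 + 7315 = 894769 J = 895 kJ

q = 895 kJ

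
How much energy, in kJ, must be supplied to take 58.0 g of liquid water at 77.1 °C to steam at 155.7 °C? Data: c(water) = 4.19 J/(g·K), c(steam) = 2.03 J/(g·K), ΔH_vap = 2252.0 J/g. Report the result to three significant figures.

q = 143 kJ

q1 (heat water 77.1→100.0 °C): 58.0 × 4.19 × 22.9 = 5565 J
q2 (vaporize at 100 °C): 58.0 × 2252.0 = 130616 J
q3 (heat steam 100.0→155.7 °C): 58.0 × 2.03 × 55.7 = 6558 J
Total: 5565 + 130616 + 6558 = 142739 J = 143 kJ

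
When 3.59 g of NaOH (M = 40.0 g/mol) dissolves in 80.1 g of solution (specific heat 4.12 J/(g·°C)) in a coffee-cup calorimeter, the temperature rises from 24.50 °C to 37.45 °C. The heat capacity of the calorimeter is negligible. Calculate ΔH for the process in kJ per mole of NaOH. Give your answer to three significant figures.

ΔH = -47.6 kJ/mol

|ΔT| = |37.45 − 24.50| = 12.95 °C
|q_surr| = (80.1 × 4.12) × 12.95 = 330.012 × 12.95 = 4274 J
n(NaOH) = 3.59 / 40.0 = 0.08975 mol
Temperature rose, so q_rxn = −|q_surr| = -4.274 kJ
ΔH = q_rxn / n = -47.62 kJ/mol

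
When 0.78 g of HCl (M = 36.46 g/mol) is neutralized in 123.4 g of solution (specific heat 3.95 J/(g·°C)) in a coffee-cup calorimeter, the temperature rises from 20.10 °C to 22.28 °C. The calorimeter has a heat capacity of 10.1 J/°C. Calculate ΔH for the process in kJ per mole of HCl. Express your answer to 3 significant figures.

ΔH = -50.7 kJ/mol

|ΔT| = |22.28 − 20.10| = 2.18 °C
|q_surr| = (123.4 × 3.95 + 10.1) × 2.18 = 497.53 × 2.18 = 1085 J
n(HCl) = 0.78 / 36.46 = 0.02139 mol
Temperature rose, so q_rxn = −|q_surr| = -1.085 kJ
ΔH = q_rxn / n = -50.72 kJ/mol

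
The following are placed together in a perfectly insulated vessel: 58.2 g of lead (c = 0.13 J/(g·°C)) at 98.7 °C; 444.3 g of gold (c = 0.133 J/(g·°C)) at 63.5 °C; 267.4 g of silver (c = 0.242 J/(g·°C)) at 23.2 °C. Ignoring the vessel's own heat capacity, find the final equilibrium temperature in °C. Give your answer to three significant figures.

Σ mᵢcᵢ(T − Tᵢ) = 0  ⇒  T = Σ mᵢcᵢTᵢ / Σ mᵢcᵢ
Σ mᵢcᵢ = 58.2×0.13 + 444.3×0.133 + 267.4×0.242 = 131.3687
Σ mᵢcᵢTᵢ = 7.566×98.7 + 59.0919×63.5 + 64.7108×23.2 = 6000.4
T = 6000.4 / 131.3687 = 45.68 °C

T_f = 45.7 °C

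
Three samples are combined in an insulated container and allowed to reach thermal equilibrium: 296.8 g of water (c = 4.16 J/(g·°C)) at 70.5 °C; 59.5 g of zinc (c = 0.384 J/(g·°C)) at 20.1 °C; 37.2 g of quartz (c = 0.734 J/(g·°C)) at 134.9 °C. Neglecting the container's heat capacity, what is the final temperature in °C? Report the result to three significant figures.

T_f = 71.0 °C

Σ mᵢcᵢ(T − Tᵢ) = 0  ⇒  T = Σ mᵢcᵢTᵢ / Σ mᵢcᵢ
Σ mᵢcᵢ = 296.8×4.16 + 59.5×0.384 + 37.2×0.734 = 1284.8408
Σ mᵢcᵢTᵢ = 1234.688×70.5 + 22.848×20.1 + 27.3048×134.9 = 91188
T = 91188 / 1284.8408 = 70.97 °C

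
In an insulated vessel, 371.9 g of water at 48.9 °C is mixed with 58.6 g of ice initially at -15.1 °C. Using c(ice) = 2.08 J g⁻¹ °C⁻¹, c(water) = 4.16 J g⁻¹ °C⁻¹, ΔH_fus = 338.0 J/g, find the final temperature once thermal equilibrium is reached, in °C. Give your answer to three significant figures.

Heat to bring ice to 0 °C and melt it: q₁ = 58.6×2.08×15.1 + 58.6×338.0 = 21647 J
Heat the water can supply cooling to 0 °C: 371.9×4.16×48.9 = 75653.4 J > q₁, so all ice melts.
Energy balance: 371.9×4.16×(48.9 − T) = 21647 + 58.6×4.16×(T − 0)
1547.104(48.9 − T) = 21647 + 243.776 T
75653.4 − 21647 = 1790.880 T
T = 54006.4 / 1790.880 = 30.16 °C

T_f = 30.2 °C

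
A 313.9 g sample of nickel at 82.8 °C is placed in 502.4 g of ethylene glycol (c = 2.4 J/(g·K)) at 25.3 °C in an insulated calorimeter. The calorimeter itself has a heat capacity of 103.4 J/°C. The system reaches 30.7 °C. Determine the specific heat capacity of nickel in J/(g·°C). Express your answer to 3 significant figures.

q_gained = (502.4 × 2.4 + 103.4) × (30.7 − 25.3) = 7069 J
q_lost = 313.9 × c × (82.8 − 30.7) = 16354.19 c
Set equal: c = 7069 / 16354.19 = 0.432 J/(g·°C)

c = 0.432 J/(g·°C)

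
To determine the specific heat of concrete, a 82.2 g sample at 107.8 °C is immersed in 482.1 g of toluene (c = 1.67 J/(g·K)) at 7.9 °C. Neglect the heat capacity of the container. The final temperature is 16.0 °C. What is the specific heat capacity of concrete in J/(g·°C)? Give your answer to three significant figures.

q_gained = (482.1 × 1.67) × (16.0 − 7.9) = 6521 J
q_lost = 82.2 × c × (107.8 − 16.0) = 7545.96 c
Set equal: c = 6521 / 7545.96 = 0.864 J/(g·°C)

c = 0.864 J/(g·°C)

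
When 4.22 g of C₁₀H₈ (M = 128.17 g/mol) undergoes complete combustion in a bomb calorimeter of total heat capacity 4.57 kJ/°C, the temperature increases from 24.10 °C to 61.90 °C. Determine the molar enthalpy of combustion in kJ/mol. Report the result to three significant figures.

ΔT = 61.90 − 24.10 = 37.80 °C
q_cal = C_cal × ΔT = 4.57 × 37.80 = 172.746 kJ
n = 4.22 / 128.17 = 0.03293 mol
q_rxn = −q_cal = -172.746 kJ
ΔH = -172.746 / 0.03293 = -5246 kJ/mol

ΔH = -5250 kJ/mol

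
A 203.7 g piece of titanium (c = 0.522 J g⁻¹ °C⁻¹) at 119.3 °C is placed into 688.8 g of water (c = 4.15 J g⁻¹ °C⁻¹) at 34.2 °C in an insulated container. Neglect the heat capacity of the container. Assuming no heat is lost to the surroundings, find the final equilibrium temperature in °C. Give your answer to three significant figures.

Heat lost by titanium = heat gained by water.
(203.7)(0.522)(119.3 − T) = (688.8)(4.15)(T − 34.2)
106.3314 (119.3 − T) = 2858.52 (T − 34.2)
12685 − 106.3314 T = 2858.52 T − 97761
110446 = 2964.8514 T
T = 37.25 °C

T_f = 37.3 °C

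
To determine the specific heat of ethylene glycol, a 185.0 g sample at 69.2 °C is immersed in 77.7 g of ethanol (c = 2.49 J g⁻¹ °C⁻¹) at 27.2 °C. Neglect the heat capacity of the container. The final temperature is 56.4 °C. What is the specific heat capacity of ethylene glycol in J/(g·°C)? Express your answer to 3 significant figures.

q_gained = (77.7 × 2.49) × (56.4 − 27.2) = 5649 J
q_lost = 185.0 × c × (69.2 − 56.4) = 2368 c
Set equal: c = 5649 / 2368 = 2.39 J/(g·°C)

c = 2.39 J/(g·°C)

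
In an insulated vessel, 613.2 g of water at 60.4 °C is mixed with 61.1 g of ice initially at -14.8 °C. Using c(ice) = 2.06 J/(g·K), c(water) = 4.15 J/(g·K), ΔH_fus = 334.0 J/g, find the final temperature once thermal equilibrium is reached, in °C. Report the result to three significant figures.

Heat to bring ice to 0 °C and melt it: q₁ = 61.1×2.06×14.8 + 61.1×334.0 = 22270 J
Heat the water can supply cooling to 0 °C: 613.2×4.15×60.4 = 153705 J > q₁, so all ice melts.
Energy balance: 613.2×4.15×(60.4 − T) = 22270 + 61.1×4.15×(T − 0)
2544.78(60.4 − T) = 22270 + 253.565 T
153705 − 22270 = 2798.345 T
T = 131435 / 2798.345 = 46.97 °C

T_f = 47.0 °C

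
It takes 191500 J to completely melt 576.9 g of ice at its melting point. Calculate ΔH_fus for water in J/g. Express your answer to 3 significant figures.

ΔH_fus = 332 J/g

ΔH_fus = q / m = 191500 / 576.9 = 332 J/g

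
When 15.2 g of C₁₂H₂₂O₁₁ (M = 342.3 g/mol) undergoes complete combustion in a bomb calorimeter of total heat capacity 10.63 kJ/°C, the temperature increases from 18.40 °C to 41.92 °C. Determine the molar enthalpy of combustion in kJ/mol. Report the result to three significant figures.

ΔH = -5630 kJ/mol

ΔT = 41.92 − 18.40 = 23.52 °C
q_cal = C_cal × ΔT = 10.63 × 23.52 = 250.0176 kJ
n = 15.2 / 342.3 = 0.04441 mol
q_rxn = −q_cal = -250.0176 kJ
ΔH = -250.0176 / 0.04441 = -5630 kJ/mol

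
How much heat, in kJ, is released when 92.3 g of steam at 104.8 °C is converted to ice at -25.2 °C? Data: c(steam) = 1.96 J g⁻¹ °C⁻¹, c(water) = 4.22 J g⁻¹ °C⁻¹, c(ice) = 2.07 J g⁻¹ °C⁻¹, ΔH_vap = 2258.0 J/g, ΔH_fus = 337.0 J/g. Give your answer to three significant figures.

q1 (cool steam 104.8→100 °C): 92.3 × 1.96 × 4.8 = 868 J
q2 (condense at 100 °C): 92.3 × 2258.0 = 208413 J
q3 (cool water 100→0 °C): 92.3 × 4.22 × 100.0 = 38951 J
q4 (freeze at 0 °C): 92.3 × 337.0 = 31105 J
q5 (cool ice 0→-25.2 °C): 92.3 × 2.07 × 25.2 = 4815 J
Total: 868 + 208413 + 38951 + 31105 + 4815 = 284152 J = 284 kJ

q = 284 kJ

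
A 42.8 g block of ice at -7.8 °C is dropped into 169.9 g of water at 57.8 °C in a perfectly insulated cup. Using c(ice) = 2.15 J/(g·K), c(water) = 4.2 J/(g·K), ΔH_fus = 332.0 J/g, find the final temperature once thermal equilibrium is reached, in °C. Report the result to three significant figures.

T_f = 29.5 °C

Heat to bring ice to 0 °C and melt it: q₁ = 42.8×2.15×7.8 + 42.8×332.0 = 14927 J
Heat the water can supply cooling to 0 °C: 169.9×4.2×57.8 = 41244.9 J > q₁, so all ice melts.
Energy balance: 169.9×4.2×(57.8 − T) = 14927 + 42.8×4.2×(T − 0)
713.58(57.8 − T) = 14927 + 179.76 T
41244.9 − 14927 = 893.34 T
T = 26317.9 / 893.34 = 29.46 °C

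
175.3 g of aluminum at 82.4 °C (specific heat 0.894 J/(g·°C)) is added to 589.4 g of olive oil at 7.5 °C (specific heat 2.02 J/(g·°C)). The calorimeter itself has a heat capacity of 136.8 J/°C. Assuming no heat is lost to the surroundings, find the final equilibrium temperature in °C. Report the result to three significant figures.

Heat lost by aluminum = heat gained by olive oil + calorimeter.
(175.3)(0.894)(82.4 − T) = [(589.4)(2.02) + 136.8](T − 7.5)
156.7182 (82.4 − T) = 1327.388 (T − 7.5)
12914 − 156.7182 T = 1327.388 T − 9955.4
22869.4 = 1484.1062 T
T = 15.41 °C

T_f = 15.4 °C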